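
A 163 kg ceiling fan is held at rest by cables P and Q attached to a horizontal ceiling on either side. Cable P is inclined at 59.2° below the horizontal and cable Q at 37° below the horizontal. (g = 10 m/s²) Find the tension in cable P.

T_P ≈ 1310 N

Weight W = 163 × 10 = 1630 N acts straight down.
Horizontal: T_P cos 59.2° = T_Q cos 37°  →  T_Q = 0.6411 T_P.
Vertical: T_P sin 59.2° + T_Q sin 37° = 1630.
Substituting the horizontal relation into the vertical equation gives 1.245 T_P = 1630, so T_P = 1309 N.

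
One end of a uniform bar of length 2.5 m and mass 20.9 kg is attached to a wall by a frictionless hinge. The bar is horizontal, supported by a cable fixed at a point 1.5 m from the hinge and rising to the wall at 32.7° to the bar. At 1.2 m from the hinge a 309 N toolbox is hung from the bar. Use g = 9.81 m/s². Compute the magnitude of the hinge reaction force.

Take torques about the hinge: T sin 32.7° · 1.5 = 20.9×9.81×1.25 + 309×1.2 = 627.09 N·m.
So T = 627.09 / (0.5402 × 1.5) = 773.84 N.
ΣF_x = 0: H_x = T cos 32.7° = 651.19 N.
ΣF_y = 0: H_y = (20.9×9.81 + 309) − T sin 32.7° = 514.03 − 418.06 = 95.971 N.
|H| = √(H_x² + H_y²) = √((651.19)² + (95.971)²) = 658.23 N.

|H| ≈ 658 N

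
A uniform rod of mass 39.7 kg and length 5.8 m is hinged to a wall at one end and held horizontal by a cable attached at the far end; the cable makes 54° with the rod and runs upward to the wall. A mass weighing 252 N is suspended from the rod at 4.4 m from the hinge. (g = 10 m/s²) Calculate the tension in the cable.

T ≈ 482 N

Take torques about the hinge: T sin 54° · 5.8 = 39.7×10×2.9 + 252×4.4 = 2260.1 N·m.
So T = 2260.1 / (0.8090 × 5.8) = 481.66 N.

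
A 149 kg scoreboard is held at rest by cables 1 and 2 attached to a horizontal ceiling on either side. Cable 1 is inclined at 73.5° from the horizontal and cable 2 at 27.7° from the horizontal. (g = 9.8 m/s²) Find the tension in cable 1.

Weight W = 149 × 9.8 = 1460 N acts straight down.
Horizontal: T_1 cos 73.5° = T_2 cos 27.7°  →  T_2 = 0.3208 T_1.
Vertical: T_1 sin 73.5° + T_2 sin 27.7° = 1460.
Substituting the horizontal relation into the vertical equation gives 1.108 T_1 = 1460, so T_1 = 1318 N.

T_1 ≈ 1320 N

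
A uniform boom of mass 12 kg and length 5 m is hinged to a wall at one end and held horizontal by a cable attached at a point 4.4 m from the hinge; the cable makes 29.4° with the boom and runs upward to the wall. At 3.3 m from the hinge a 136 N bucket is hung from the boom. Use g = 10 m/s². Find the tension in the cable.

Take torques about the hinge: T sin 29.4° · 4.4 = 12×10×2.5 + 136×3.3 = 748.8 N·m.
So T = 748.8 / (0.4909 × 4.4) = 346.67 N.

T ≈ 347 N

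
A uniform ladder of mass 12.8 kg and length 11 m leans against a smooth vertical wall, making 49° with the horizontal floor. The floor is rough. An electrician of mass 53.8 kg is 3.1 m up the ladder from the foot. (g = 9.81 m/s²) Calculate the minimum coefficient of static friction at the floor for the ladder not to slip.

ΣF_y = 0: N_floor = 12.8×9.81 + 53.8×9.81 = 653.35 N.
Torques about the foot: N_wall · 11 sin 49° = 12.8×9.81×5.5 cos 49° + 53.8×9.81×3.1 cos 49° → N_wall = 183.87 N.
ΣF_x = 0: f_floor = N_wall = 183.87 N.
μ_min = f_floor / N_floor = 183.87 / 653.35 = 0.2814.

μ_min ≈ 0.281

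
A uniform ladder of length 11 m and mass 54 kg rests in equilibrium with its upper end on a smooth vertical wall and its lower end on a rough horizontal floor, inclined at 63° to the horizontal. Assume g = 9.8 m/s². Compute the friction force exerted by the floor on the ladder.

Torques about the foot: N_wall · 11 sin 63° = 54×9.8×5.5 cos 63° → N_wall = 134.82 N.
ΣF_x = 0: f_floor = N_wall = 134.82 N.

f ≈ 135 N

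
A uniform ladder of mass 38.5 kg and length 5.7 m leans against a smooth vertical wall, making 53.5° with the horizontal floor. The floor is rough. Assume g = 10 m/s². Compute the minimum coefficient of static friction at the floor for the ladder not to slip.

ΣF_y = 0: N_floor = 38.5×10 = 385 N.
Torques about the foot: N_wall · 5.7 sin 53.5° = 38.5×10×2.85 cos 53.5° → N_wall = 142.44 N.
ΣF_x = 0: f_floor = N_wall = 142.44 N.
μ_min = f_floor / N_floor = 142.44 / 385 = 0.37.

μ_min ≈ 0.370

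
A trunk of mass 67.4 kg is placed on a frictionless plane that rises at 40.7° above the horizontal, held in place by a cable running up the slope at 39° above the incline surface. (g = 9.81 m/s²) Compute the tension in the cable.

Take axes along and perpendicular to the incline. Weight components: W sin 40.7° = 431.2 N down-slope, W cos 40.7° = 501.3 N into the surface.
Along incline: T cos 39° = W sin 40.7° → T = 554.8 N.
Perpendicular: N = W cos 40.7° − T sin 39° = 152.1 N.

T ≈ 555 N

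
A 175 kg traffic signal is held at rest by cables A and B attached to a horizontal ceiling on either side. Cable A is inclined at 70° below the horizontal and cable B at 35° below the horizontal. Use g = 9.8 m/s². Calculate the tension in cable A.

Weight W = 175 × 9.8 = 1715 N acts straight down.
Horizontal: T_A cos 70° = T_B cos 35°  →  T_B = 0.4175 T_A.
Vertical: T_A sin 70° + T_B sin 35° = 1715.
Substituting the horizontal relation into the vertical equation gives 1.179 T_A = 1715, so T_A = 1454 N.

T_A ≈ 1450 N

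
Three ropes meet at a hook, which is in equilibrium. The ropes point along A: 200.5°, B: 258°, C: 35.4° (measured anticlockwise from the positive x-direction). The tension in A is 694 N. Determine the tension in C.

T_C ≈ 865 N

Resolve: ΣF_x = 694 cos 200.5° + T_B cos 258° + T_C cos 35.4° = 0.
        ΣF_y = 694 sin 200.5° + T_B sin 258° + T_C sin 35.4° = 0.
The known terms sum to (-650.1, -243) N, so -0.2079 T_B + 0.8151 T_C = 650.1 and -0.9781 T_B + 0.5793 T_C = 243.
Solving simultaneously: T_B = 263.6 N, T_C = 864.7 N.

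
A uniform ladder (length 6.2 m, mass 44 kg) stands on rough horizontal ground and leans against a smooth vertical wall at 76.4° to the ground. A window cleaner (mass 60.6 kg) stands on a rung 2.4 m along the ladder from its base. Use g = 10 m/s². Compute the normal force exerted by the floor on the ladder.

ΣF_y = 0: N_floor = 44×10 + 60.6×10 = 1046 N.

N_floor ≈ 1050 N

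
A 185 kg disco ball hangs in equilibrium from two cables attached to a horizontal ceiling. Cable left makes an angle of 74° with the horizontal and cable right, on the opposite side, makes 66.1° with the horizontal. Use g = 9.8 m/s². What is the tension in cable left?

T_left ≈ 1150 N

Weight W = 185 × 9.8 = 1813 N acts straight down.
Horizontal: T_left cos 74° = T_right cos 66.1°  →  T_right = 0.6803 T_left.
Vertical: T_left sin 74° + T_right sin 66.1° = 1813.
Substituting the horizontal relation into the vertical equation gives 1.583 T_left = 1813, so T_left = 1145 N.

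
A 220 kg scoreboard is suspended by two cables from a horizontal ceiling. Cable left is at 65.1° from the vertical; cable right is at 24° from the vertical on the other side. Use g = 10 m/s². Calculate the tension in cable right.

T_right ≈ 2000 N

Angles from the horizontal: cable left is 90° − 65.1° = 24.9°, cable right is 90° − 24° = 66°.
Weight W = 220 × 10 = 2200 N acts straight down.
Horizontal: T_left cos 24.9° = T_right cos 66°  →  T_left = 0.4484 T_right.
Vertical: T_left sin 24.9° + T_right sin 66° = 2200.
Substituting the horizontal relation into the vertical equation gives 1.102 T_right = 2200, so T_right = 1996 N.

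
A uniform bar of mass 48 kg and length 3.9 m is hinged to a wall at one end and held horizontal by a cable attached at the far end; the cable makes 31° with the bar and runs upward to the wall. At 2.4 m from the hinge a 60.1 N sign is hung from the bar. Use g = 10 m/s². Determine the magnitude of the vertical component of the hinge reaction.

Take torques about the hinge: T sin 31° · 3.9 = 48×10×1.95 + 60.1×2.4 = 1080.2 N·m.
So T = 1080.2 / (0.5150 × 3.9) = 537.79 N.
ΣF_y = 0: H_y = (48×10 + 60.1) − T sin 31° = 540.1 − 276.98 = 263.12 N.

|H_y| ≈ 263 N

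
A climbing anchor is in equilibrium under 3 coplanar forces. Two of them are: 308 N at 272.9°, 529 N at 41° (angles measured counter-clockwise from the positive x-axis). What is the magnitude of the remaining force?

Sum the known components: ΣF_x = 414.8 N, ΣF_y = 39.45 N.
For equilibrium the remaining force must supply (−ΣF_x, −ΣF_y) = (-414.8, -39.45) N.
Magnitude = √((-414.8)² + (-39.45)²) = 416.7 N; direction = atan2(-39.45, -414.8) = 185.4°.

F ≈ 417 N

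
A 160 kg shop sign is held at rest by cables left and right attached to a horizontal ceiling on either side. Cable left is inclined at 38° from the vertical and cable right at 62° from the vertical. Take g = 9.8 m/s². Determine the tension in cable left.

Angles from the horizontal: cable left is 90° − 38° = 52°, cable right is 90° − 62° = 28°.
Weight W = 160 × 9.8 = 1568 N acts straight down.
Horizontal: T_left cos 52° = T_right cos 28°  →  T_right = 0.6973 T_left.
Vertical: T_left sin 52° + T_right sin 28° = 1568.
Substituting the horizontal relation into the vertical equation gives 1.115 T_left = 1568, so T_left = 1406 N.

T_left ≈ 1410 N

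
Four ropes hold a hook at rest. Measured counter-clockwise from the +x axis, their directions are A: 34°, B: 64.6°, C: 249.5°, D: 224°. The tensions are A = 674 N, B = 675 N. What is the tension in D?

Resolve: ΣF_x = 674 cos 34° + 675 cos 64.6° + T_C cos 249.5° + T_D cos 224° = 0.
        ΣF_y = 674 sin 34° + 675 sin 64.6° + T_C sin 249.5° + T_D sin 224° = 0.
The known terms sum to (848.3, 986.6) N, so -0.3502 T_C − 0.7193 T_D = -848.3 and -0.9367 T_C − 0.6947 T_D = -986.6.
Solving simultaneously: T_C = 279.8 N, T_D = 1043 N.

T_D ≈ 1040 N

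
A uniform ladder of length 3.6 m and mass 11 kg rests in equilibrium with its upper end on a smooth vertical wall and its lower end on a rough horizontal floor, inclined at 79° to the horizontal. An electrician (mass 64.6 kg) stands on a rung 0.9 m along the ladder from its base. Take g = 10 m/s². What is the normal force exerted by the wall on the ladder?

Torques about the foot: N_wall · 3.6 sin 79° = 11×10×1.8 cos 79° + 64.6×10×0.9 cos 79° → N_wall = 42.083 N.

N_wall ≈ 42.1 N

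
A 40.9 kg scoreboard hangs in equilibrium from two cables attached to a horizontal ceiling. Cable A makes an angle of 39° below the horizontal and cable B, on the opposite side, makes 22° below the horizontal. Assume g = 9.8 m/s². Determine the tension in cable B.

T_B ≈ 356 N

Weight W = 40.9 × 9.8 = 400.8 N acts straight down.
Horizontal: T_A cos 39° = T_B cos 22°  →  T_A = 1.193 T_B.
Vertical: T_A sin 39° + T_B sin 22° = 400.8.
Substituting the horizontal relation into the vertical equation gives 1.125 T_B = 400.8, so T_B = 356.1 N.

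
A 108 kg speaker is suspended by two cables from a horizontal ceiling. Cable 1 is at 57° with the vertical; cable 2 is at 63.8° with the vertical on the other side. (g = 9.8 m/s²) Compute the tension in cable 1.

T_1 ≈ 1110 N

Angles from the horizontal: cable 1 is 90° − 57° = 33°, cable 2 is 90° − 63.8° = 26.2°.
Weight W = 108 × 9.8 = 1058 N acts straight down.
Horizontal: T_1 cos 33° = T_2 cos 26.2°  →  T_2 = 0.9347 T_1.
Vertical: T_1 sin 33° + T_2 sin 26.2° = 1058.
Substituting the horizontal relation into the vertical equation gives 0.9573 T_1 = 1058, so T_1 = 1106 N.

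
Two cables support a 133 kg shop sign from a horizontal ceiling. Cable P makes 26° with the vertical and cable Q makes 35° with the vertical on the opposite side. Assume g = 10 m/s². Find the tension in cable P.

Angles from the horizontal: cable P is 90° − 26° = 64°, cable Q is 90° − 35° = 55°.
Weight W = 133 × 10 = 1330 N acts straight down.
Horizontal: T_P cos 64° = T_Q cos 55°  →  T_Q = 0.7643 T_P.
Vertical: T_P sin 64° + T_Q sin 55° = 1330.
Substituting the horizontal relation into the vertical equation gives 1.525 T_P = 1330, so T_P = 872.2 N.

T_P ≈ 872 N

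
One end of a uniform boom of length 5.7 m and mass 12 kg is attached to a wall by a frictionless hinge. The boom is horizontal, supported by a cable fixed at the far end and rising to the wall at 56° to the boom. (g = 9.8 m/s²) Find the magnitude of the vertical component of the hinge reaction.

Take torques about the hinge: T sin 56° · 5.7 = 12×9.8×2.85 = 335.16 N·m.
So T = 335.16 / (0.8290 × 5.7) = 70.926 N.
ΣF_y = 0: H_y = (12×9.8) − T sin 56° = 117.6 − 58.8 = 58.8 N.

|H_y| ≈ 58.8 N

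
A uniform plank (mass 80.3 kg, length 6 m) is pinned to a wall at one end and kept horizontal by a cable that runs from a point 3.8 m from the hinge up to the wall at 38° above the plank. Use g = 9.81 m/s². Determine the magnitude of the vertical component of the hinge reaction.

Take torques about the hinge: T sin 38° · 3.8 = 80.3×9.81×3 = 2363.2 N·m.
So T = 2363.2 / (0.6157 × 3.8) = 1010.1 N.
ΣF_y = 0: H_y = (80.3×9.81) − T sin 38° = 787.74 − 621.9 = 165.84 N.

|H_y| ≈ 166 N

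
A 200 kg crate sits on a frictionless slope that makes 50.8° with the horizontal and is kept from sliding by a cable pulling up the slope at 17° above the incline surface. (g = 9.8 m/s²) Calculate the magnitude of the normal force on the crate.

N ≈ 774 N

Take axes along and perpendicular to the incline. Weight components: W sin 50.8° = 1519 N down-slope, W cos 50.8° = 1239 N into the surface.
Along incline: T cos 17° = W sin 50.8° → T = 1588 N.
Perpendicular: N = W cos 50.8° − T sin 17° = 774.4 N.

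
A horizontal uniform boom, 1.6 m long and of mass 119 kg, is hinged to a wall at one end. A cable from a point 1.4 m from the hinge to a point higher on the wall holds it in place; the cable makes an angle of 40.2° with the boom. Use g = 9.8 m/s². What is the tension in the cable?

T ≈ 1030 N

Take torques about the hinge: T sin 40.2° · 1.4 = 119×9.8×0.8 = 932.96 N·m.
So T = 932.96 / (0.6455 × 1.4) = 1032.4 N.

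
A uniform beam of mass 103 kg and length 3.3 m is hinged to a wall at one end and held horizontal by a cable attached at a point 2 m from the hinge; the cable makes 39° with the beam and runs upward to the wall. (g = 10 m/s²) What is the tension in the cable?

Take torques about the hinge: T sin 39° · 2 = 103×10×1.65 = 1699.5 N·m.
So T = 1699.5 / (0.6293 × 2) = 1350.3 N.

T ≈ 1350 N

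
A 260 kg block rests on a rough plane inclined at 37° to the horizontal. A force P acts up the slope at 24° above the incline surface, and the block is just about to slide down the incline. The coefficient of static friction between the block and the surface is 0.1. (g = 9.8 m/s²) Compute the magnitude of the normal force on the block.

On the verge of sliding down the incline, friction equals μN and acts up the slope.
Perpendicular: N + P sin 24° = W cos 37° = 2035 N.
Along incline: P cos 24° + μN = W sin 37° with W sin 37° = 1533 N.
Solving the pair for P and N: P = 1524 N, N = 1415 N (and f = μN = 141.5 N).

N ≈ 1420 N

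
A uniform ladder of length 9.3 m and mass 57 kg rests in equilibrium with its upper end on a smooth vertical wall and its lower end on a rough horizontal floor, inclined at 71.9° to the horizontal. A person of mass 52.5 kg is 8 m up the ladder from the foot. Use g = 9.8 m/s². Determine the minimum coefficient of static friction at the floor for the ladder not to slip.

ΣF_y = 0: N_floor = 57×9.8 + 52.5×9.8 = 1073.1 N.
Torques about the foot: N_wall · 9.3 sin 71.9° = 57×9.8×4.65 cos 71.9° + 52.5×9.8×8 cos 71.9° → N_wall = 235.95 N.
ΣF_x = 0: f_floor = N_wall = 235.95 N.
μ_min = f_floor / N_floor = 235.95 / 1073.1 = 0.2199.

μ_min ≈ 0.220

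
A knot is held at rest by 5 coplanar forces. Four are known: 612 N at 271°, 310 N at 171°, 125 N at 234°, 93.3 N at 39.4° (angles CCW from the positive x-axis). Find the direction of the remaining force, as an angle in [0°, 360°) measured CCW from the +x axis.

θ ≈ 63.9°

Sum the known components: ΣF_x = -296.9 N, ΣF_y = -605.3 N.
For equilibrium the remaining force must supply (−ΣF_x, −ΣF_y) = (296.9, 605.3) N.
Magnitude = √((296.9)² + (605.3)²) = 674.2 N; direction = atan2(605.3, 296.9) = 63.9°.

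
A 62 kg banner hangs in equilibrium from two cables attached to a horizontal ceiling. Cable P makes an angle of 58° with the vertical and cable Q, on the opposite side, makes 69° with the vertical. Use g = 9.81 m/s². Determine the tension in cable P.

T_P ≈ 711 N

Angles from the horizontal: cable P is 90° − 58° = 32°, cable Q is 90° − 69° = 21°.
Weight W = 62 × 9.81 = 608.2 N acts straight down.
Horizontal: T_P cos 32° = T_Q cos 21°  →  T_Q = 0.9084 T_P.
Vertical: T_P sin 32° + T_Q sin 21° = 608.2.
Substituting the horizontal relation into the vertical equation gives 0.8555 T_P = 608.2, so T_P = 711 N.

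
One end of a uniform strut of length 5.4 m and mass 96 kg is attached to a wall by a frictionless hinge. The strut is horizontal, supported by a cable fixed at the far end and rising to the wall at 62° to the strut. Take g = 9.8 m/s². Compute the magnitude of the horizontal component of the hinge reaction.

Take torques about the hinge: T sin 62° · 5.4 = 96×9.8×2.7 = 2540.2 N·m.
So T = 2540.2 / (0.8829 × 5.4) = 532.76 N.
ΣF_x = 0: H_x = T cos 62° = 250.12 N.

H_x ≈ 250 N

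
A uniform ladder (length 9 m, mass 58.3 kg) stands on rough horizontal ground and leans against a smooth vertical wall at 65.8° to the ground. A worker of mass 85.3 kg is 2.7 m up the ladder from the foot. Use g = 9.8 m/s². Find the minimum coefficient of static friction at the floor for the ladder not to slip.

μ_min ≈ 0.171

ΣF_y = 0: N_floor = 58.3×9.8 + 85.3×9.8 = 1407.3 N.
Torques about the foot: N_wall · 9 sin 65.8° = 58.3×9.8×4.5 cos 65.8° + 85.3×9.8×2.7 cos 65.8° → N_wall = 241.09 N.
ΣF_x = 0: f_floor = N_wall = 241.09 N.
μ_min = f_floor / N_floor = 241.09 / 1407.3 = 0.1713.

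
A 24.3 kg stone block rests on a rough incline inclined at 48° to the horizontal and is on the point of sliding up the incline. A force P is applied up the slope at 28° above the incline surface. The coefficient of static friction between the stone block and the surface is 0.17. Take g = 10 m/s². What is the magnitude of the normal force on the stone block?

On the verge of sliding up the incline, friction equals μN and acts down the slope.
Perpendicular: N + P sin 28° = W cos 48° = 162.6 N.
Along incline: P cos 28° = W sin 48° + μN  with W sin 48° = 180.6 N.
Solving the pair for P and N: P = 216.3 N, N = 61.06 N (and f = μN = 10.38 N).

N ≈ 61.1 N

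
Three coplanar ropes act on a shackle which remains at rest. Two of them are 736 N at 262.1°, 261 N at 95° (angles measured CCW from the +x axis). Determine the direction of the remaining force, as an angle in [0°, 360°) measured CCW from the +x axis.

θ ≈ 75.2°

Sum the known components: ΣF_x = -123.9 N, ΣF_y = -469 N.
For equilibrium the remaining force must supply (−ΣF_x, −ΣF_y) = (123.9, 469) N.
Magnitude = √((123.9)² + (469)²) = 485.1 N; direction = atan2(469, 123.9) = 75.2°.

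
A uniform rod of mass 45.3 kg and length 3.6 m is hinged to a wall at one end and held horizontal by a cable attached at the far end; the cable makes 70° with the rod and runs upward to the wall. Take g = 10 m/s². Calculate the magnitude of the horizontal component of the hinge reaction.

Take torques about the hinge: T sin 70° · 3.6 = 45.3×10×1.8 = 815.4 N·m.
So T = 815.4 / (0.9397 × 3.6) = 241.04 N.
ΣF_x = 0: H_x = T cos 70° = 82.439 N.

H_x ≈ 82.4 N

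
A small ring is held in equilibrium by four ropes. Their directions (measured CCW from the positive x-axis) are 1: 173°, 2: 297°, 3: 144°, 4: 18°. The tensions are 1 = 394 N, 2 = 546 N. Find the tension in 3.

T_3 ≈ 461 N

Resolve: ΣF_x = 394 cos 173° + 546 cos 297° + T_3 cos 144° + T_4 cos 18° = 0.
        ΣF_y = 394 sin 173° + 546 sin 297° + T_3 sin 144° + T_4 sin 18° = 0.
The known terms sum to (-143.2, -438.5) N, so -0.8090 T_3 + 0.9511 T_4 = 143.2 and 0.5878 T_3 + 0.3090 T_4 = 438.5.
Solving simultaneously: T_3 = 460.8 N, T_4 = 542.5 N.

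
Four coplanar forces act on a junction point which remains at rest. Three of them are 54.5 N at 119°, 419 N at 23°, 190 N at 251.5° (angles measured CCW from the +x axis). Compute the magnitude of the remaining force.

Sum the known components: ΣF_x = 299 N, ΣF_y = 31.2 N.
For equilibrium the remaining force must supply (−ΣF_x, −ΣF_y) = (-299, -31.2) N.
Magnitude = √((-299)² + (-31.2)²) = 300.6 N; direction = atan2(-31.2, -299) = 186.0°.

F ≈ 301 N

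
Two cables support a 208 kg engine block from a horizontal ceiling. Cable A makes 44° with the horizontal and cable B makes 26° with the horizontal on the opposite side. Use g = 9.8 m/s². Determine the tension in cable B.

Weight W = 208 × 9.8 = 2038 N acts straight down.
Horizontal: T_A cos 44° = T_B cos 26°  →  T_A = 1.249 T_B.
Vertical: T_A sin 44° + T_B sin 26° = 2038.
Substituting the horizontal relation into the vertical equation gives 1.306 T_B = 2038, so T_B = 1560 N.

T_B ≈ 1560 N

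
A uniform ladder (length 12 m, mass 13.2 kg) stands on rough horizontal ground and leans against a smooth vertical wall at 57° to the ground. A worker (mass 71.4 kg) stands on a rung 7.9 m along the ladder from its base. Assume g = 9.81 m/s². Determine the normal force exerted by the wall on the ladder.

N_wall ≈ 342 N

Torques about the foot: N_wall · 12 sin 57° = 13.2×9.81×6 cos 57° + 71.4×9.81×7.9 cos 57° → N_wall = 341.5 N.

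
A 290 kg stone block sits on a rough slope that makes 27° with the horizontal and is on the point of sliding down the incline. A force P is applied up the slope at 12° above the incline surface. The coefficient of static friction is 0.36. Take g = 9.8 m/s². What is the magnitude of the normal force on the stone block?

N ≈ 2450 N

On the verge of sliding down the incline, friction equals μN and acts up the slope.
Perpendicular: N + P sin 12° = W cos 27° = 2532 N.
Along incline: P cos 12° + μN = W sin 27° with W sin 27° = 1290 N.
Solving the pair for P and N: P = 419.2 N, N = 2445 N (and f = μN = 880.2 N).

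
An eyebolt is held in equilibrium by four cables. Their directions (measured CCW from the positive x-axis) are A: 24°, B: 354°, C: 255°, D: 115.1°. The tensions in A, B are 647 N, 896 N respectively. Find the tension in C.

Resolve: ΣF_x = 647 cos 24° + 896 cos 354° + T_C cos 255° + T_D cos 115.1° = 0.
        ΣF_y = 647 sin 24° + 896 sin 354° + T_C sin 255° + T_D sin 115.1° = 0.
The known terms sum to (1482, 169.5) N, so -0.2588 T_C − 0.4242 T_D = -1482 and -0.9659 T_C + 0.9056 T_D = -169.5.
Solving simultaneously: T_C = 2195 N, T_D = 2155 N.

T_C ≈ 2200 N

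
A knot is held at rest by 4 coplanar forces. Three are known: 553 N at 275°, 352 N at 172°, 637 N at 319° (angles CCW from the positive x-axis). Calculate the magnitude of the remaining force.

Sum the known components: ΣF_x = 180.4 N, ΣF_y = -919.8 N.
For equilibrium the remaining force must supply (−ΣF_x, −ΣF_y) = (-180.4, 919.8) N.
Magnitude = √((-180.4)² + (919.8)²) = 937.3 N; direction = atan2(919.8, -180.4) = 101.1°.

F ≈ 937 N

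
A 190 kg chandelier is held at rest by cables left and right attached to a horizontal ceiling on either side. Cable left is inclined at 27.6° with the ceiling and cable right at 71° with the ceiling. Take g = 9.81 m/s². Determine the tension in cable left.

T_left ≈ 614 N

Weight W = 190 × 9.81 = 1864 N acts straight down.
Horizontal: T_left cos 27.6° = T_right cos 71°  →  T_right = 2.722 T_left.
Vertical: T_left sin 27.6° + T_right sin 71° = 1864.
Substituting the horizontal relation into the vertical equation gives 3.037 T_left = 1864, so T_left = 613.7 N.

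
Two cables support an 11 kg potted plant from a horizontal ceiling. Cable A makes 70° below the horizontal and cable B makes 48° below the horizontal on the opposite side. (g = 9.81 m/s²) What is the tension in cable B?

Weight W = 11 × 9.81 = 107.9 N acts straight down.
Horizontal: T_A cos 70° = T_B cos 48°  →  T_A = 1.956 T_B.
Vertical: T_A sin 70° + T_B sin 48° = 107.9.
Substituting the horizontal relation into the vertical equation gives 2.582 T_B = 107.9, so T_B = 41.8 N.

T_B ≈ 41.8 N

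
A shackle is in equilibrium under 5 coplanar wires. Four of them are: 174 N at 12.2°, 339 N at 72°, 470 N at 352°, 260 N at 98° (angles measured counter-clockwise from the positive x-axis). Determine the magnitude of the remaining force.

F ≈ 894 N

Sum the known components: ΣF_x = 704.1 N, ΣF_y = 551.2 N.
For equilibrium the remaining force must supply (−ΣF_x, −ΣF_y) = (-704.1, -551.2) N.
Magnitude = √((-704.1)² + (-551.2)²) = 894.2 N; direction = atan2(-551.2, -704.1) = 218.1°.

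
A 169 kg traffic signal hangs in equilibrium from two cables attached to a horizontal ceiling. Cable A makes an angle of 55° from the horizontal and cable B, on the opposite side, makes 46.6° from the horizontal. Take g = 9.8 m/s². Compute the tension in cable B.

Weight W = 169 × 9.8 = 1656 N acts straight down.
Horizontal: T_A cos 55° = T_B cos 46.6°  →  T_A = 1.198 T_B.
Vertical: T_A sin 55° + T_B sin 46.6° = 1656.
Substituting the horizontal relation into the vertical equation gives 1.708 T_B = 1656, so T_B = 969.8 N.

T_B ≈ 970 N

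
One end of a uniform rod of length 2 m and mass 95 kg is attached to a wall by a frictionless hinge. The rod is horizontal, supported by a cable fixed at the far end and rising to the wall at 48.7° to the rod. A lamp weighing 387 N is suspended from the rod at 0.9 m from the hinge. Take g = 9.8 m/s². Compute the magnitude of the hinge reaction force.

Take torques about the hinge: T sin 48.7° · 2 = 95×9.8×1 + 387×0.9 = 1279.3 N·m.
So T = 1279.3 / (0.7513 × 2) = 851.43 N.
ΣF_x = 0: H_x = T cos 48.7° = 561.95 N.
ΣF_y = 0: H_y = (95×9.8 + 387) − T sin 48.7° = 1318 − 639.65 = 678.35 N.
|H| = √(H_x² + H_y²) = √((561.95)² + (678.35)²) = 880.88 N.

|H| ≈ 881 N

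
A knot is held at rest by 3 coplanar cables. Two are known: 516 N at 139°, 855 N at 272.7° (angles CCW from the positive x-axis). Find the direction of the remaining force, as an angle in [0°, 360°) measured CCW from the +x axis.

Sum the known components: ΣF_x = -349.2 N, ΣF_y = -515.5 N.
For equilibrium the remaining force must supply (−ΣF_x, −ΣF_y) = (349.2, 515.5) N.
Magnitude = √((349.2)² + (515.5)²) = 622.6 N; direction = atan2(515.5, 349.2) = 55.9°.

θ ≈ 55.9°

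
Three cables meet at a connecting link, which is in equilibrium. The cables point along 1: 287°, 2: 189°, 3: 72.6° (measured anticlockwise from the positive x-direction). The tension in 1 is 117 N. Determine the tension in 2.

Resolve: ΣF_x = 117 cos 287° + T_2 cos 189° + T_3 cos 72.6° = 0.
        ΣF_y = 117 sin 287° + T_2 sin 189° + T_3 sin 72.6° = 0.
The known terms sum to (34.21, -111.9) N, so -0.9877 T_2 + 0.2990 T_3 = -34.21 and -0.1564 T_2 + 0.9542 T_3 = 111.9.
Solving simultaneously: T_2 = 73.80 N, T_3 = 129.4 N.

T_2 ≈ 73.8 N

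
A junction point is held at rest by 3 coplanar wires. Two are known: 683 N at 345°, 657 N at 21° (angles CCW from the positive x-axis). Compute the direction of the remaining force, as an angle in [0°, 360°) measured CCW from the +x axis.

θ ≈ 183°

Sum the known components: ΣF_x = 1273 N, ΣF_y = 58.67 N.
For equilibrium the remaining force must supply (−ΣF_x, −ΣF_y) = (-1273, -58.67) N.
Magnitude = √((-1273)² + (-58.67)²) = 1274 N; direction = atan2(-58.67, -1273) = 182.6°.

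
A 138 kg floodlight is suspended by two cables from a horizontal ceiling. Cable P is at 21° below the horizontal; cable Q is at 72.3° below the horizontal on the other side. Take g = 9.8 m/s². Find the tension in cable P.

T_P ≈ 412 N

Weight W = 138 × 9.8 = 1352 N acts straight down.
Horizontal: T_P cos 21° = T_Q cos 72.3°  →  T_Q = 3.071 T_P.
Vertical: T_P sin 21° + T_Q sin 72.3° = 1352.
Substituting the horizontal relation into the vertical equation gives 3.284 T_P = 1352, so T_P = 411.9 N.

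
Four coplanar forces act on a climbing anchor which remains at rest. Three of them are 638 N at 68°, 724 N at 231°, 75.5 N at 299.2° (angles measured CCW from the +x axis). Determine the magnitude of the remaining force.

F ≈ 184 N

Sum the known components: ΣF_x = -179.8 N, ΣF_y = -37.02 N.
For equilibrium the remaining force must supply (−ΣF_x, −ΣF_y) = (179.8, 37.02) N.
Magnitude = √((179.8)² + (37.02)²) = 183.6 N; direction = atan2(37.02, 179.8) = 11.6°.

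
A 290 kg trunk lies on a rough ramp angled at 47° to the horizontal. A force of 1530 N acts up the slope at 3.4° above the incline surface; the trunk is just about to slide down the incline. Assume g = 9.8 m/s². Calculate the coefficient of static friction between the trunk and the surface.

On the verge of sliding down the incline, friction is at its maximum μN and acts up the slope.
Perpendicular to incline: N = W cos 47° − P sin 3.4° = 1938 − 90.74 = 1848 N.
Along incline: P cos 3.4° + μN = W sin 47° → μ = (W sin 47° − P cos 3.4°) / N = 0.2983.

μ ≈ 0.298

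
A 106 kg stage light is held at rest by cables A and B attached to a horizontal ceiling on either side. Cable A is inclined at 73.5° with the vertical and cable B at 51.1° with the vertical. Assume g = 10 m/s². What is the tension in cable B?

Angles from the horizontal: cable A is 90° − 73.5° = 16.5°, cable B is 90° − 51.1° = 38.9°.
Weight W = 106 × 10 = 1060 N acts straight down.
Horizontal: T_A cos 16.5° = T_B cos 38.9°  →  T_A = 0.8117 T_B.
Vertical: T_A sin 16.5° + T_B sin 38.9° = 1060.
Substituting the horizontal relation into the vertical equation gives 0.8585 T_B = 1060, so T_B = 1235 N.

T_B ≈ 1230 N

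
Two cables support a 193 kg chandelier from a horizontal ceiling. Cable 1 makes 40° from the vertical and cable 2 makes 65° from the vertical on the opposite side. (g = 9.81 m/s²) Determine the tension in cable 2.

Angles from the horizontal: cable 1 is 90° − 40° = 50°, cable 2 is 90° − 65° = 25°.
Weight W = 193 × 9.81 = 1893 N acts straight down.
Horizontal: T_1 cos 50° = T_2 cos 25°  →  T_1 = 1.41 T_2.
Vertical: T_1 sin 50° + T_2 sin 25° = 1893.
Substituting the horizontal relation into the vertical equation gives 1.503 T_2 = 1893, so T_2 = 1260 N.

T_2 ≈ 1260 N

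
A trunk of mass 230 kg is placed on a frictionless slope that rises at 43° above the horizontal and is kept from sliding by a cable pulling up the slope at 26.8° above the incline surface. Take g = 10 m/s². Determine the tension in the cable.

T ≈ 1760 N

Take axes along and perpendicular to the incline. Weight components: W sin 43° = 1569 N down-slope, W cos 43° = 1682 N into the surface.
Along incline: T cos 26.8° = W sin 43° → T = 1757 N.
Perpendicular: N = W cos 43° − T sin 26.8° = 889.8 N.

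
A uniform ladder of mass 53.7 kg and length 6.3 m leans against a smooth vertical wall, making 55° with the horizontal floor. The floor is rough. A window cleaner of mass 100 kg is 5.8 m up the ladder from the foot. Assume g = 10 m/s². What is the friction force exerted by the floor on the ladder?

Torques about the foot: N_wall · 6.3 sin 55° = 53.7×10×3.15 cos 55° + 100×10×5.8 cos 55° → N_wall = 832.64 N.
ΣF_x = 0: f_floor = N_wall = 832.64 N.

f ≈ 833 N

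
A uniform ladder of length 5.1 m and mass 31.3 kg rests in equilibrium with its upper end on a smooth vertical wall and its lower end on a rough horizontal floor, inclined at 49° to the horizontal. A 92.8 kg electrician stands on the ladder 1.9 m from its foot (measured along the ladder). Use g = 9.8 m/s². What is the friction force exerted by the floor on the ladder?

f ≈ 428 N

Torques about the foot: N_wall · 5.1 sin 49° = 31.3×9.8×2.55 cos 49° + 92.8×9.8×1.9 cos 49° → N_wall = 427.85 N.
ΣF_x = 0: f_floor = N_wall = 427.85 N.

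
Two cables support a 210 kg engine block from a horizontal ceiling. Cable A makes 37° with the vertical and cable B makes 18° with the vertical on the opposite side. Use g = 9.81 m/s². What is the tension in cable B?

Angles from the horizontal: cable A is 90° − 37° = 53°, cable B is 90° − 18° = 72°.
Weight W = 210 × 9.81 = 2060 N acts straight down.
Horizontal: T_A cos 53° = T_B cos 72°  →  T_A = 0.5135 T_B.
Vertical: T_A sin 53° + T_B sin 72° = 2060.
Substituting the horizontal relation into the vertical equation gives 1.361 T_B = 2060, so T_B = 1514 N.

T_B ≈ 1510 N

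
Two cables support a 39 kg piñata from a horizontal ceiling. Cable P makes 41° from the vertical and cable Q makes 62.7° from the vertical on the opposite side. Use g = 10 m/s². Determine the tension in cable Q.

T_Q ≈ 263 N

Angles from the horizontal: cable P is 90° − 41° = 49°, cable Q is 90° − 62.7° = 27.3°.
Weight W = 39 × 10 = 390 N acts straight down.
Horizontal: T_P cos 49° = T_Q cos 27.3°  →  T_P = 1.354 T_Q.
Vertical: T_P sin 49° + T_Q sin 27.3° = 390.
Substituting the horizontal relation into the vertical equation gives 1.481 T_Q = 390, so T_Q = 263.4 N.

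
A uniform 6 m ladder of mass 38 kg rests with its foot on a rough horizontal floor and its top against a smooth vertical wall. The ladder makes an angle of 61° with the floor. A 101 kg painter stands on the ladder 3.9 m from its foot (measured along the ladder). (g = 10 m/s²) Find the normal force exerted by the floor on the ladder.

ΣF_y = 0: N_floor = 38×10 + 101×10 = 1390 N.

N_floor ≈ 1390 N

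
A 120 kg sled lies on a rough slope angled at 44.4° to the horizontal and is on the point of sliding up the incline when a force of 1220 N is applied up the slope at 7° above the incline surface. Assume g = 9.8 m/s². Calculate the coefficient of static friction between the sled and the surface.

μ ≈ 0.561

On the verge of sliding up the incline, friction is at its maximum μN and acts down the slope.
Perpendicular to incline: N = W cos 44.4° − P sin 7° = 840.2 − 148.7 = 691.5 N.
Along incline: P cos 7° − μN = W sin 44.4° → μ = −(W sin 44.4° − P cos 7°) / N = 0.5612.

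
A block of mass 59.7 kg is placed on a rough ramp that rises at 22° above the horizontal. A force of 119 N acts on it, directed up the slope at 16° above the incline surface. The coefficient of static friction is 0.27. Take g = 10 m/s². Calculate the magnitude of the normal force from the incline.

Axes along / perpendicular to the incline. W sin 22° = 223.6 N down-slope; W cos 22° = 553.5 N into the surface.
Perpendicular: N = W cos 22° − P sin 16° = 553.5 − 32.8 = 520.7 N.
Along incline: P cos 16° + f = W sin 22° (friction acts up-slope) → f = 223.6 − 114.4 = 109.2 N.
|f| = 109.2 N ≤ μN = 140.6 N, so the block is indeed static.

N ≈ 521 N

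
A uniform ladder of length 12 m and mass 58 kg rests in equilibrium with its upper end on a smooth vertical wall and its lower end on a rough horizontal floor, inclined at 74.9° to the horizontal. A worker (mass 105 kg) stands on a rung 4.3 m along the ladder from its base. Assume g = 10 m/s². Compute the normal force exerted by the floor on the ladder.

N_floor ≈ 1630 N

ΣF_y = 0: N_floor = 58×10 + 105×10 = 1630 N.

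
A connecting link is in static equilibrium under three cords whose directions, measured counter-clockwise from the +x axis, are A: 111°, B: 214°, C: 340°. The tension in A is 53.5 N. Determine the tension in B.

Resolve: ΣF_x = 53.5 cos 111° + T_B cos 214° + T_C cos 340° = 0.
        ΣF_y = 53.5 sin 111° + T_B sin 214° + T_C sin 340° = 0.
The known terms sum to (-19.17, 49.95) N, so -0.8290 T_B + 0.9397 T_C = 19.17 and -0.5592 T_B − 0.3420 T_C = -49.95.
Solving simultaneously: T_B = 49.91 N, T_C = 64.43 N.

T_B ≈ 49.9 N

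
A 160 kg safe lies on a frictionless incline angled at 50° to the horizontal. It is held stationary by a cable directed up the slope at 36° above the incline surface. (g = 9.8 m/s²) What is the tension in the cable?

Take axes along and perpendicular to the incline. Weight components: W sin 50° = 1201 N down-slope, W cos 50° = 1008 N into the surface.
Along incline: T cos 36° = W sin 50° → T = 1485 N.
Perpendicular: N = W cos 50° − T sin 36° = 135.2 N.

T ≈ 1480 N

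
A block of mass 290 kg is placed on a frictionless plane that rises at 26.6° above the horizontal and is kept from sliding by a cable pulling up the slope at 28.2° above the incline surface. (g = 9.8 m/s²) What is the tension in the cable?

T ≈ 1440 N

Take axes along and perpendicular to the incline. Weight components: W sin 26.6° = 1273 N down-slope, W cos 26.6° = 2541 N into the surface.
Along incline: T cos 28.2° = W sin 26.6° → T = 1444 N.
Perpendicular: N = W cos 26.6° − T sin 28.2° = 1859 N.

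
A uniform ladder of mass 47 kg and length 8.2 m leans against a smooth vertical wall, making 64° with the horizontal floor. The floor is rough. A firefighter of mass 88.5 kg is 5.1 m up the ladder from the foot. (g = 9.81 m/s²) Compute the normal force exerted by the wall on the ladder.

Torques about the foot: N_wall · 8.2 sin 64° = 47×9.81×4.1 cos 64° + 88.5×9.81×5.1 cos 64° → N_wall = 375.8 N.

N_wall ≈ 376 N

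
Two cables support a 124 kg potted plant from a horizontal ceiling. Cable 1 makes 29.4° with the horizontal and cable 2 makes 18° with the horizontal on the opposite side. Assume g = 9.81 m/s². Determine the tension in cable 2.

T_2 ≈ 1440 N

Weight W = 124 × 9.81 = 1216 N acts straight down.
Horizontal: T_1 cos 29.4° = T_2 cos 18°  →  T_1 = 1.092 T_2.
Vertical: T_1 sin 29.4° + T_2 sin 18° = 1216.
Substituting the horizontal relation into the vertical equation gives 0.8449 T_2 = 1216, so T_2 = 1440 N.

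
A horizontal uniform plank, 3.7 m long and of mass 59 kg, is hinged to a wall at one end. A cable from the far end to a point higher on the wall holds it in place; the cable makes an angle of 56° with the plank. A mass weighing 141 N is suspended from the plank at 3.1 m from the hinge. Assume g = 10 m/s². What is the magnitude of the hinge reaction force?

Take torques about the hinge: T sin 56° · 3.7 = 59×10×1.85 + 141×3.1 = 1528.6 N·m.
So T = 1528.6 / (0.8290 × 3.7) = 498.33 N.
ΣF_x = 0: H_x = T cos 56° = 278.66 N.
ΣF_y = 0: H_y = (59×10 + 141) − T sin 56° = 731 − 413.14 = 317.86 N.
|H| = √(H_x² + H_y²) = √((278.66)² + (317.86)²) = 422.72 N.

|H| ≈ 423 N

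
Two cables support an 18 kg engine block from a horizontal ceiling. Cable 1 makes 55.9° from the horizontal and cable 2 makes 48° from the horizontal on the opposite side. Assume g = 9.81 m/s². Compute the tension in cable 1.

Weight W = 18 × 9.81 = 176.6 N acts straight down.
Horizontal: T_1 cos 55.9° = T_2 cos 48°  →  T_2 = 0.8379 T_1.
Vertical: T_1 sin 55.9° + T_2 sin 48° = 176.6.
Substituting the horizontal relation into the vertical equation gives 1.451 T_1 = 176.6, so T_1 = 121.7 N.

T_1 ≈ 122 N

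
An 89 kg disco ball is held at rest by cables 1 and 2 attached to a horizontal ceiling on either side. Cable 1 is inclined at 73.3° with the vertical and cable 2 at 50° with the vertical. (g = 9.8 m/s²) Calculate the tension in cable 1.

Angles from the horizontal: cable 1 is 90° − 73.3° = 16.7°, cable 2 is 90° − 50° = 40°.
Weight W = 89 × 9.8 = 872.2 N acts straight down.
Horizontal: T_1 cos 16.7° = T_2 cos 40°  →  T_2 = 1.25 T_1.
Vertical: T_1 sin 16.7° + T_2 sin 40° = 872.2.
Substituting the horizontal relation into the vertical equation gives 1.091 T_1 = 872.2, so T_1 = 799.4 N.

T_1 ≈ 799 N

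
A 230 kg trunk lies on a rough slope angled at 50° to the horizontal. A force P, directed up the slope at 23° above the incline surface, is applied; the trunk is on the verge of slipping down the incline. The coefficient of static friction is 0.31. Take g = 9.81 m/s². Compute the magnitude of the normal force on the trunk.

N ≈ 825 N

On the verge of sliding down the incline, friction equals μN and acts up the slope.
Perpendicular: N + P sin 23° = W cos 50° = 1450 N.
Along incline: P cos 23° + μN = W sin 50° with W sin 50° = 1728 N.
Solving the pair for P and N: P = 1600 N, N = 825.2 N (and f = μN = 255.8 N).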